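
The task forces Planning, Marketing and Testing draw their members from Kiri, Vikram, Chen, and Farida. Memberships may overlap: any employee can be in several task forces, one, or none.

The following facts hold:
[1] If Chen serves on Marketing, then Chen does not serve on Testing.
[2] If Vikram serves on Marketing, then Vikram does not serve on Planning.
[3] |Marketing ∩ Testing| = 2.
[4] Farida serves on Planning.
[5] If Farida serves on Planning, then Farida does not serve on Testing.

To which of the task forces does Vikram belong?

Vikram: Marketing, Testing

From (4): Farida ∈ Planning.
(5): Farida ∉ Testing.
Suppose Vikram ∈ Planning: no assignment then satisfies all the clues, so Vikram ∉ Planning.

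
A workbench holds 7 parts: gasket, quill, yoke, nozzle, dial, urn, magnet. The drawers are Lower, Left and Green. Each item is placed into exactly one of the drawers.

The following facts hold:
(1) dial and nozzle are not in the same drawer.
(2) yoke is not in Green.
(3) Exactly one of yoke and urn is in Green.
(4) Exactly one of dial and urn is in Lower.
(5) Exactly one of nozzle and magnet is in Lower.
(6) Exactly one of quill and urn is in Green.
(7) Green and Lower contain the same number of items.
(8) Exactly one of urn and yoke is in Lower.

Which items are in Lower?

Lower = {dial, magnet, yoke}

From (2): yoke ∉ Green.
(3) (exactly one): urn ∈ Green.
(4) (exactly one): dial ∈ Lower.
(6) (exactly one): quill ∉ Green.
(8) (exactly one): yoke ∈ Lower.
(1): nozzle ∉ Lower.
(5) (exactly one): magnet ∈ Lower.
Suppose gasket ∈ Lower: no assignment then satisfies all the clues, so gasket ∉ Lower.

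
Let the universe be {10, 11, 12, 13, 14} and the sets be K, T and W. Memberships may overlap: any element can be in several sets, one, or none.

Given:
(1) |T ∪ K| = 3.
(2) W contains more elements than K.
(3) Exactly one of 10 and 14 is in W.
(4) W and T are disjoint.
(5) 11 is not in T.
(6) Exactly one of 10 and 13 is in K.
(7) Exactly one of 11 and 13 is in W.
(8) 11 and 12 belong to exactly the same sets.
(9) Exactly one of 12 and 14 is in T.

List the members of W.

W = {10, 11, 12}

From (5): 11 ∉ T.
(8): 12 matches 11: 12 ∉ T.
(9) (exactly one): 14 ∈ T.
(4) (disjoint): 14 ∉ W.
(3) (exactly one): 10 ∈ W.
(4) (disjoint): 10 ∉ T.
Suppose 11 ∉ W: no assignment then satisfies all the clues, so 11 ∈ W.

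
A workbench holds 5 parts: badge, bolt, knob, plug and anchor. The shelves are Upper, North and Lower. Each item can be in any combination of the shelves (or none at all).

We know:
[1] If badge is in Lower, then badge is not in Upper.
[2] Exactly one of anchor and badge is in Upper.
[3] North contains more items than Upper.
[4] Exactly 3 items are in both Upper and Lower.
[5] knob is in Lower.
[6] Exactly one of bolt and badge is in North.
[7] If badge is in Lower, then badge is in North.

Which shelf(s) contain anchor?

From (5): knob ∈ Lower.
Suppose anchor ∉ Upper: no assignment then satisfies all the clues, so anchor ∈ Upper.

anchor: Lower, North, Upper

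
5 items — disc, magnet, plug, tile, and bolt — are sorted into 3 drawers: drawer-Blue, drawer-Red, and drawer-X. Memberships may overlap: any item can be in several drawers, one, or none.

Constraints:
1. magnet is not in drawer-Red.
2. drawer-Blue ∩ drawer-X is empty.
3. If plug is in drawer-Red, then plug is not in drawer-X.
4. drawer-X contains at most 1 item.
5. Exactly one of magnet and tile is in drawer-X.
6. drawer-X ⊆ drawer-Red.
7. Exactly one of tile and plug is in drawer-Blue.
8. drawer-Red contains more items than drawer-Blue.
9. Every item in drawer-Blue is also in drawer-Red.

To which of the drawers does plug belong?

plug: drawer-Blue, drawer-Red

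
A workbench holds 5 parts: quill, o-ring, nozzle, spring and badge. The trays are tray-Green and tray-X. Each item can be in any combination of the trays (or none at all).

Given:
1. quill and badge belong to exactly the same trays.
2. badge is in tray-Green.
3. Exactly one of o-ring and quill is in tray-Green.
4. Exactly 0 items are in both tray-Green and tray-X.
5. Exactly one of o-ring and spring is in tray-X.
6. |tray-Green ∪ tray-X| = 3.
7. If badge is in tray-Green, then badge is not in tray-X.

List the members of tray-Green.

tray-Green = {badge, quill}

From (2): badge ∈ tray-Green.
(1): quill matches badge: quill ∈ tray-Green.
(3) (exactly one): o-ring ∉ tray-Green.
(7): badge ∉ tray-X.
(1): quill matches badge: quill ∉ tray-X.
Suppose nozzle ∈ tray-Green: no assignment then satisfies all the clues, so nozzle ∉ tray-Green.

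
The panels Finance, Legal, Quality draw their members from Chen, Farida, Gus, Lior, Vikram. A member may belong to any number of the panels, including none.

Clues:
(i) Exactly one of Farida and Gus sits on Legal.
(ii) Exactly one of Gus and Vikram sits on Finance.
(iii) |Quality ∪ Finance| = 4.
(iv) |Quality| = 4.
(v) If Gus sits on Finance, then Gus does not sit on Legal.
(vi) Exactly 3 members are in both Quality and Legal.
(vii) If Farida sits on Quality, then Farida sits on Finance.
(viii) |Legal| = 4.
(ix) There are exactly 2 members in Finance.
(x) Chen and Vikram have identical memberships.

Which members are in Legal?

Legal = {Chen, Farida, Lior, Vikram}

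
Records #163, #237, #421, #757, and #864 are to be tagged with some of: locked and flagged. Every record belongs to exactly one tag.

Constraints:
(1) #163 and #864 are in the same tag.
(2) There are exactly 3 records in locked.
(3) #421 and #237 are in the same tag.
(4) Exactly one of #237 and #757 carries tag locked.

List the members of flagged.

flagged = {#237, #421}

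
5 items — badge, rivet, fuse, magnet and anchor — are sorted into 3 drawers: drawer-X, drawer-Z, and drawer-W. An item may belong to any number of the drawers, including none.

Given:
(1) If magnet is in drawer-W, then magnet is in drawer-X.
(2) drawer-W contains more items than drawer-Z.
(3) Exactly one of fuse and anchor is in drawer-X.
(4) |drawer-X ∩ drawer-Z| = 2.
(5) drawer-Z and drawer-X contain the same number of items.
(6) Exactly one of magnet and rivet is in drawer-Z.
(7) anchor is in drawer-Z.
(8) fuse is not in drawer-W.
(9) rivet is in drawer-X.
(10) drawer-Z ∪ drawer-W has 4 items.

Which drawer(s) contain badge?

From (7): anchor ∈ drawer-Z.
From (8): fuse ∉ drawer-W.
From (9): rivet ∈ drawer-X.
Suppose badge ∈ drawer-X: no assignment then satisfies all the clues, so badge ∉ drawer-X.

badge: drawer-W, drawer-Z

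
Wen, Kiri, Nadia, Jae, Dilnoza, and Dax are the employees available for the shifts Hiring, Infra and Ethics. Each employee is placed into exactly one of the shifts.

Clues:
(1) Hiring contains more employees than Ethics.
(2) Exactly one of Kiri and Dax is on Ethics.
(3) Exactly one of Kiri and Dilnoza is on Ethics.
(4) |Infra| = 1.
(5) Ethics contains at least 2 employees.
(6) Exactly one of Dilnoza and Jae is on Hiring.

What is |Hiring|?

3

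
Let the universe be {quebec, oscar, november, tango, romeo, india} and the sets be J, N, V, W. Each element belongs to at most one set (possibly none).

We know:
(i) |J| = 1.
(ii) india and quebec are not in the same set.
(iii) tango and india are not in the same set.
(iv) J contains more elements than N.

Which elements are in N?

N = {}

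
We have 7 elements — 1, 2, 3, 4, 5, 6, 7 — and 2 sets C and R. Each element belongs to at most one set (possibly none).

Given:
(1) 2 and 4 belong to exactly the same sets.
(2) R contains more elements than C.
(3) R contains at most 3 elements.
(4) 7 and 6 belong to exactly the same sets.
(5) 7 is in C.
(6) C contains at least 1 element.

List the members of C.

C = {6, 7}

From (5): 7 ∈ C.
(4): 6 matches 7: 6 ∈ C.
Suppose 1 ∈ C: no assignment then satisfies all the clues, so 1 ∉ C.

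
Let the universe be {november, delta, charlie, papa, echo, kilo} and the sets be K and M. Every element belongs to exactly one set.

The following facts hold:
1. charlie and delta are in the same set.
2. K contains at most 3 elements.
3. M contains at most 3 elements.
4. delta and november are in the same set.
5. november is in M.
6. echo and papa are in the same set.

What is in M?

From (5): november ∈ M.
(4): delta matches november: delta ∉ K.
(4): delta matches november: delta ∈ M.
(1): charlie matches delta: charlie ∉ K.
(1): charlie matches delta: charlie ∈ M.
(3): M already has 3, so the rest are out.
Only one set left: papa ∈ K.
Only one set left: echo ∈ K.
Only one set left: kilo ∈ K.

M = {charlie, delta, november}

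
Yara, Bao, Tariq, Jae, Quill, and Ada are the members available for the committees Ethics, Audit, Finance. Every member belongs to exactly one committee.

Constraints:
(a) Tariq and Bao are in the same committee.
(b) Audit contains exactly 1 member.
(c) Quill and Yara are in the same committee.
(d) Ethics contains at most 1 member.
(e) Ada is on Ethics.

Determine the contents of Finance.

Finance = {Bao, Quill, Tariq, Yara}

From (e): Ada ∈ Ethics.
(d): Ethics already has 1, so the rest are out.
Suppose Yara ∉ Finance: no assignment then satisfies all the clues, so Yara ∈ Finance.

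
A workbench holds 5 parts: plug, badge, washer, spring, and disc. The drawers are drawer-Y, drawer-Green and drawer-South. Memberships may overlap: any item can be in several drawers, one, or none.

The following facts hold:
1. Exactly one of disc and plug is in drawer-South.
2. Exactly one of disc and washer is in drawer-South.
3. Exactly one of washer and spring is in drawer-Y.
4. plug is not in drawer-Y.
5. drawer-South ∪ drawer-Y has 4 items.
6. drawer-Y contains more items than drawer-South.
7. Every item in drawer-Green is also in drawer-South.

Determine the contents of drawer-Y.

drawer-Y = {badge, disc, washer}

From (4): plug ∉ drawer-Y.
Suppose badge ∉ drawer-Y: no assignment then satisfies all the clues, so badge ∈ drawer-Y.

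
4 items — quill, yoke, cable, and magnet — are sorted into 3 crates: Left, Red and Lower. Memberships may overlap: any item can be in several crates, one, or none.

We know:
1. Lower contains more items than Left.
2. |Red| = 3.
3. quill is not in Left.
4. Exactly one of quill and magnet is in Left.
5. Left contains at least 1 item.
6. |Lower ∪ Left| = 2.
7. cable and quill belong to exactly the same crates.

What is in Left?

Left = {magnet}

From (3): quill ∉ Left.
(4) (exactly one): magnet ∈ Left.
(7): cable matches quill: cable ∉ Left.
Suppose yoke ∈ Left: no assignment then satisfies all the clues, so yoke ∉ Left.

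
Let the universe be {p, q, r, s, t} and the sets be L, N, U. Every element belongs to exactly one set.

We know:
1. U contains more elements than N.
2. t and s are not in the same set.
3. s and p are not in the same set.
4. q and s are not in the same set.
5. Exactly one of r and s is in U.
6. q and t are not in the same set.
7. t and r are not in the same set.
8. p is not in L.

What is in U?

U = {p, q, r}

From (8): p ∉ L.
Suppose p ∉ U: no assignment then satisfies all the clues, so p ∈ U.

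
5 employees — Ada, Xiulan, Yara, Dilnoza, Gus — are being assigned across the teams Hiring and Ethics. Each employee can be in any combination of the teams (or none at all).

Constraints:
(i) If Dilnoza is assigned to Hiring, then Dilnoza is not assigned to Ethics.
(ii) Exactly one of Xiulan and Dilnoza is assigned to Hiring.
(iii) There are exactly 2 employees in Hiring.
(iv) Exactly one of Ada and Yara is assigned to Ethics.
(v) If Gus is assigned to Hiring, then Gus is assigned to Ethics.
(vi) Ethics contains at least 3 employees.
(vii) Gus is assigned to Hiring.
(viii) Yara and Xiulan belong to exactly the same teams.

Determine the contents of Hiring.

Hiring = {Dilnoza, Gus}

From (vii): Gus ∈ Hiring.
(v): Gus ∈ Ethics.
Suppose Ada ∈ Hiring: no assignment then satisfies all the clues, so Ada ∉ Hiring.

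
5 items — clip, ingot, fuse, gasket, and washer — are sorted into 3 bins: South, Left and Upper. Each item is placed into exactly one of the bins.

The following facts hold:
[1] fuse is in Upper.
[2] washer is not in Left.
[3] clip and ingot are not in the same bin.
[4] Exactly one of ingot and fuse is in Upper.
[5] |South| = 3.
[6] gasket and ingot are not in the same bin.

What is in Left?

From (1): fuse ∈ Upper.
From (2): washer ∉ Left.
(4) (exactly one): ingot ∉ Upper.
Suppose clip ∈ Left: no assignment then satisfies all the clues, so clip ∉ Left.

Left = {ingot}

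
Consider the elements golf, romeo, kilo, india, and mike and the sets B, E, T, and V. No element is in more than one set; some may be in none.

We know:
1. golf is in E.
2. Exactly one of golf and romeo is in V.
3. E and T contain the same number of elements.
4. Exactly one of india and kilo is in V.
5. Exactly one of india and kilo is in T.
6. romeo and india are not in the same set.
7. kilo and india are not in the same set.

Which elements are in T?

T = {india}

From (1): golf ∈ E.
(2) (exactly one): romeo ∈ V.
(6): india ∉ V.
(4) (exactly one): kilo ∈ V.
(5) (exactly one): india ∈ T.
Suppose mike ∈ T: no assignment then satisfies all the clues, so mike ∉ T.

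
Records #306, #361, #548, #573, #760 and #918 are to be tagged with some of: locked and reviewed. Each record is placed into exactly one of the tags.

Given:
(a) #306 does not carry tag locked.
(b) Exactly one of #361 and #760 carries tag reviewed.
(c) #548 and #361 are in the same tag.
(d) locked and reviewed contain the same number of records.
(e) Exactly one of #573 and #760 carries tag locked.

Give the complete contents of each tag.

From (a): #306 ∉ locked.
Only one tag left: #306 ∈ reviewed.
Suppose #361 ∉ locked: no assignment then satisfies all the clues, so #361 ∈ locked.

locked = {#361, #548, #573}; reviewed = {#306, #760, #918}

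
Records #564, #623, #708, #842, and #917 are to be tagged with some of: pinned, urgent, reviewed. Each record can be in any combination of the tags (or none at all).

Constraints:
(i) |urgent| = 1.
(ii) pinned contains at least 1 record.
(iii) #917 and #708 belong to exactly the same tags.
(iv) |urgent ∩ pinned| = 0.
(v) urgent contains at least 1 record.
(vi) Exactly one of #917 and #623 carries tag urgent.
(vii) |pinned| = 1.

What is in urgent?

urgent = {#623}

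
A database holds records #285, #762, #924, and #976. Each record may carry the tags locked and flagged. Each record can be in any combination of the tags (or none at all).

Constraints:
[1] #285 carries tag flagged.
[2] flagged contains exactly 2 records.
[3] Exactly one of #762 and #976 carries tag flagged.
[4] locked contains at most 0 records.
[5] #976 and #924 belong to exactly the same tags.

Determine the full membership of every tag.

From (1): #285 ∈ flagged.
(4): locked already has 0, so the rest are out.
Suppose #762 ∉ flagged: no assignment then satisfies all the clues, so #762 ∈ flagged.

locked = {}; flagged = {#285, #762}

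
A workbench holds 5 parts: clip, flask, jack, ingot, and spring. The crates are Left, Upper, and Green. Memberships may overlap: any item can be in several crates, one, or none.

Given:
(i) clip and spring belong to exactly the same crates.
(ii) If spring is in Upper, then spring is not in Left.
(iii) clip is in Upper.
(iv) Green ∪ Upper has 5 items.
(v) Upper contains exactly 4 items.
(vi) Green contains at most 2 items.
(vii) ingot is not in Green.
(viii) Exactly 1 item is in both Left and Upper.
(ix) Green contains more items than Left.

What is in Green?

Green = {flask, jack}

From (iii): clip ∈ Upper.
From (vii): ingot ∉ Green.
(i): spring matches clip: spring ∈ Upper.
(ii): spring ∉ Left.
(i): clip matches spring: clip ∉ Left.
Suppose clip ∈ Green: no assignment then satisfies all the clues, so clip ∉ Green.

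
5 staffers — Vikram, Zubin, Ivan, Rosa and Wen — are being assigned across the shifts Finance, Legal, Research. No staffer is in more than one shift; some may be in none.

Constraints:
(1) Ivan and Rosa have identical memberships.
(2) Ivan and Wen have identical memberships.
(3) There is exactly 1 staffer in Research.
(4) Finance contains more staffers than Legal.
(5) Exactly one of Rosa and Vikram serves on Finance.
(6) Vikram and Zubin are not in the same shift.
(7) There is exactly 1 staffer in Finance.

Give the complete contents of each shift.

Finance = {Vikram}; Legal = {}; Research = {Zubin}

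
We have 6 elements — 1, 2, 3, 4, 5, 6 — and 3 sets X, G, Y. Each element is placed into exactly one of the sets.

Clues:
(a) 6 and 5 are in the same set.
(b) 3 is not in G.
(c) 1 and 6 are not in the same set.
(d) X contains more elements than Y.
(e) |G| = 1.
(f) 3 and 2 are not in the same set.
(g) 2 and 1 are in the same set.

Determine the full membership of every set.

X = {3, 5, 6}; G = {4}; Y = {1, 2}

From (b): 3 ∉ G.
Suppose 1 ∈ X: no assignment then satisfies all the clues, so 1 ∉ X.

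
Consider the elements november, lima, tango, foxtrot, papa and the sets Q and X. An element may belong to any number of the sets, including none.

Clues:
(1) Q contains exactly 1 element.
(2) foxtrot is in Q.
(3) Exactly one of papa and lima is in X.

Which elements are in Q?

From (2): foxtrot ∈ Q.
(1): Q already has 1, so the rest are out.

Q = {foxtrot}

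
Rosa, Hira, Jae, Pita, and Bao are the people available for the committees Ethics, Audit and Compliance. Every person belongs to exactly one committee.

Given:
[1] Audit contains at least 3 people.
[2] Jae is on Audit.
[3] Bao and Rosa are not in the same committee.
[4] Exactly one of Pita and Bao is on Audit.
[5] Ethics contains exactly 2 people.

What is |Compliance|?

0

From (2): Jae ∈ Audit.
Suppose Rosa ∈ Compliance: no assignment then satisfies all the clues, so Rosa ∉ Compliance.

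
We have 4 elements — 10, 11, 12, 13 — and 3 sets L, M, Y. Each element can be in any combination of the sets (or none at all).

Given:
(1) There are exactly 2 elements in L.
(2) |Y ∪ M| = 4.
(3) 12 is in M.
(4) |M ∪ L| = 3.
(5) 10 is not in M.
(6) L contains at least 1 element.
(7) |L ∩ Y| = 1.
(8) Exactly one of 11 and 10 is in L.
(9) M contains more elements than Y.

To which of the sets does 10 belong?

10: Y

From (3): 12 ∈ M.
From (5): 10 ∉ M.
Suppose 10 ∈ L: no assignment then satisfies all the clues, so 10 ∉ L.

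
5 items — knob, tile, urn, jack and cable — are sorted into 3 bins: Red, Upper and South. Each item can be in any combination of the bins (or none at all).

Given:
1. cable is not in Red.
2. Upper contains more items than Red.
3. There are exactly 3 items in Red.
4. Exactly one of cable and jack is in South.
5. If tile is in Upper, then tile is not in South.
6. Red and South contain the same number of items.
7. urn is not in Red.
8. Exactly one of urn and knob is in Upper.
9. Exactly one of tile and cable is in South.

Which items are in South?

South = {cable, knob, urn}

From (1): cable ∉ Red.
From (7): urn ∉ Red.
(3): only 3 candidates remain for Red, so all are in.
Suppose knob ∉ South: no assignment then satisfies all the clues, so knob ∈ South.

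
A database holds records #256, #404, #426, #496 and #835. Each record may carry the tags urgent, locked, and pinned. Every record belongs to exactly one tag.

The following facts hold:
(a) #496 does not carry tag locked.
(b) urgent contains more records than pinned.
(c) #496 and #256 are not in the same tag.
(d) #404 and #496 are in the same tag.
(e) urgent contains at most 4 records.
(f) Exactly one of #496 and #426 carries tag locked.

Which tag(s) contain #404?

From (a): #496 ∉ locked.
(d): #404 matches #496: #404 ∉ locked.
(f) (exactly one): #426 ∈ locked.
Suppose #404 ∉ urgent: no assignment then satisfies all the clues, so #404 ∈ urgent.

#404: urgent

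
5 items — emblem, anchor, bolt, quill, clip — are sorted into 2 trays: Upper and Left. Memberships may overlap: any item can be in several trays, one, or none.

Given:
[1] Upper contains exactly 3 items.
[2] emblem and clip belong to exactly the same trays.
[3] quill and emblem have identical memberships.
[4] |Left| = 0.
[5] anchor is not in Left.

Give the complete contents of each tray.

Upper = {clip, emblem, quill}; Left = {}

From (5): anchor ∉ Left.
(4): Left already has 0, so the rest are out.
Suppose emblem ∉ Upper: no assignment then satisfies all the clues, so emblem ∈ Upper.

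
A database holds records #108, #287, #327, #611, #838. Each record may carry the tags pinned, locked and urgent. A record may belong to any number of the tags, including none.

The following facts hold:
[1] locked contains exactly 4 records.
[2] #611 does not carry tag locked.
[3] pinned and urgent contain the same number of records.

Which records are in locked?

From (2): #611 ∉ locked.
(1): only 4 candidates remain for locked, so all are in.

locked = {#108, #287, #327, #838}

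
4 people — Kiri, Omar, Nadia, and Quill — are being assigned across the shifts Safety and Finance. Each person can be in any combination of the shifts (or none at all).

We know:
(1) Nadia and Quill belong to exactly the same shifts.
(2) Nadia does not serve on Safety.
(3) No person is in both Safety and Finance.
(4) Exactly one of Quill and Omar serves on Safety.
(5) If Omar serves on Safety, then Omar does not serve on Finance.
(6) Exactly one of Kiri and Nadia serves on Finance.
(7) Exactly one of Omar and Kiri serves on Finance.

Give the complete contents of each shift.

From (2): Nadia ∉ Safety.
(1): Quill matches Nadia: Quill ∉ Safety.
(4) (exactly one): Omar ∈ Safety.
(5): Omar ∉ Finance.
(7) (exactly one): Kiri ∈ Finance.
(3) (disjoint): Kiri ∉ Safety.
(6) (exactly one): Nadia ∉ Finance.
(1): Quill matches Nadia: Quill ∉ Finance.

Safety = {Omar}; Finance = {Kiri}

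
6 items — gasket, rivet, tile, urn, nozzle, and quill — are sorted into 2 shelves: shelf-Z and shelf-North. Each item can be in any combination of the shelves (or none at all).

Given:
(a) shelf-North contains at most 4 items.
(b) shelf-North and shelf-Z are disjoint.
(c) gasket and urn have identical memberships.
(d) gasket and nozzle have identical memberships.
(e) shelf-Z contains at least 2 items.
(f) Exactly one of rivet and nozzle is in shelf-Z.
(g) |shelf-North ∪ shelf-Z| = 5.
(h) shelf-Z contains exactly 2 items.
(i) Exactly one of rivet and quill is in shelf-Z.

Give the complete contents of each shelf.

shelf-Z = {rivet, tile}; shelf-North = {gasket, nozzle, urn}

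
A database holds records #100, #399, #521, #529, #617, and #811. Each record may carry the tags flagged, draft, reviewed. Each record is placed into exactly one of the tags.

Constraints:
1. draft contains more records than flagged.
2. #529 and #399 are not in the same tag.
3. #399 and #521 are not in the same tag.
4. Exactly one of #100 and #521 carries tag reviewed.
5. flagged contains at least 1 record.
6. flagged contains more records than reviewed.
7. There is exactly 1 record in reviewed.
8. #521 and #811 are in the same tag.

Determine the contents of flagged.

flagged = {#399, #617}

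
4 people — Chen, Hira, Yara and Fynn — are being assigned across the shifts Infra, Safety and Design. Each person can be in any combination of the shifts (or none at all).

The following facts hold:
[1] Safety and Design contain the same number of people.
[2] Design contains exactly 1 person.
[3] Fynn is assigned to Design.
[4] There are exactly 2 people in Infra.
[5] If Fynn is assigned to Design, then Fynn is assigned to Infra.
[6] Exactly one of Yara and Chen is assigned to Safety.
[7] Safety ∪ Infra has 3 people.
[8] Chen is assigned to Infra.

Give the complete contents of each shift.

Infra = {Chen, Fynn}; Safety = {Yara}; Design = {Fynn}

From (3): Fynn ∈ Design.
From (8): Chen ∈ Infra.
(2): Design already has 1, so the rest are out.
(5): Fynn ∈ Infra.
(4): Infra already has 2, so the rest are out.
Suppose Chen ∈ Safety: no assignment then satisfies all the clues, so Chen ∉ Safety.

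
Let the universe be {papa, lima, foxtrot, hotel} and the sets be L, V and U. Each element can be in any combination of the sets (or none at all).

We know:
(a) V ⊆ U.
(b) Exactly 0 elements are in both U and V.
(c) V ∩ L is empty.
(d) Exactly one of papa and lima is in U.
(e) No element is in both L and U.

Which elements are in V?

V = {}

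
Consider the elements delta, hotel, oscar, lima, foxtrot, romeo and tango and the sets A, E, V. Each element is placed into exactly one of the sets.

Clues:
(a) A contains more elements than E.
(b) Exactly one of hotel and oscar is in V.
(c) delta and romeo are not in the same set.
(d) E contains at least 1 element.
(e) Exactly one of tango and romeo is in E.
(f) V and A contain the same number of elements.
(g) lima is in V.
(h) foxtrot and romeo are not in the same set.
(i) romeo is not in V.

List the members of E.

E = {romeo}

From (g): lima ∈ V.
From (i): romeo ∉ V.
Suppose delta ∈ E: no assignment then satisfies all the clues, so delta ∉ E.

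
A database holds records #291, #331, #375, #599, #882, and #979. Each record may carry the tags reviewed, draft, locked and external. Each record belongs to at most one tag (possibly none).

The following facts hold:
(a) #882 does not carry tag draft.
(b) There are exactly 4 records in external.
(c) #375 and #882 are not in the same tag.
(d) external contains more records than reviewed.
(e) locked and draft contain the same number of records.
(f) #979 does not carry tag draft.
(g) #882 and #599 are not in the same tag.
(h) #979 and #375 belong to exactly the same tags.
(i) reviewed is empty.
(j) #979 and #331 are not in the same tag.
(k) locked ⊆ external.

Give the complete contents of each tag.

reviewed = {}; draft = {}; locked = {}; external = {#291, #375, #599, #979}

From (a): #882 ∉ draft.
From (f): #979 ∉ draft.
(h): #375 matches #979: #375 ∉ draft.
(i): reviewed already has 0, so the rest are out.
Suppose #291 ∈ draft: no assignment then satisfies all the clues, so #291 ∉ draft.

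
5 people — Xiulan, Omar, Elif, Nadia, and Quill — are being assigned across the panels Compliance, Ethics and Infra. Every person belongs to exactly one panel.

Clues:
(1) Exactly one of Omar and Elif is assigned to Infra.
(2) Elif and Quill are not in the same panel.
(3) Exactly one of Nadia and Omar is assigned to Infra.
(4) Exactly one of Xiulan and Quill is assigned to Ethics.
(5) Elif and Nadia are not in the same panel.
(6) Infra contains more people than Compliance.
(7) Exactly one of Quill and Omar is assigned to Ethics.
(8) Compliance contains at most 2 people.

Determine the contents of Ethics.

Ethics = {Nadia, Quill}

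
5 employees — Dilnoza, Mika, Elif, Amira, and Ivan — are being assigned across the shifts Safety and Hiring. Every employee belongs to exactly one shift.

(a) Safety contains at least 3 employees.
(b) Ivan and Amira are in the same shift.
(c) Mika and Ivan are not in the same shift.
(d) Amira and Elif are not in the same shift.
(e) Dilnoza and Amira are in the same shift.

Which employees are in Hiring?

Hiring = {Elif, Mika}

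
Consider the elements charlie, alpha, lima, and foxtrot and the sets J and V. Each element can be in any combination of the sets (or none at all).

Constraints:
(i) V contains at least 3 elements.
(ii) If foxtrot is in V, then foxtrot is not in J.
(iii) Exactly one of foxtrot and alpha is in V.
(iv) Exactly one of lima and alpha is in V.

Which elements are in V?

V = {charlie, foxtrot, lima}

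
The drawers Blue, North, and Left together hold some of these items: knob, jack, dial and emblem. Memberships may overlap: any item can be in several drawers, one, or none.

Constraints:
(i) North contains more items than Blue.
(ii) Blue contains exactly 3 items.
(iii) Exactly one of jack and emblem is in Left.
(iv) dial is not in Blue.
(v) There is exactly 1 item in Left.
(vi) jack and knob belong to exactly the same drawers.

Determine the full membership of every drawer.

Blue = {emblem, jack, knob}; North = {dial, emblem, jack, knob}; Left = {emblem}

From (iv): dial ∉ Blue.
(ii): only 3 candidates remain for Blue, so all are in.
Suppose knob ∉ North: no assignment then satisfies all the clues, so knob ∈ North.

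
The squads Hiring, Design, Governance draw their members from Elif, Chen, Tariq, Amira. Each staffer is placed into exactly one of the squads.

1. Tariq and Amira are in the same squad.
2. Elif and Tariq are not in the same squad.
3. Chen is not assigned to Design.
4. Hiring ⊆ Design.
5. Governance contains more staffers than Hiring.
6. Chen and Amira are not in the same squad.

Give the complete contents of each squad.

Hiring = {}; Design = {Amira, Tariq}; Governance = {Chen, Elif}

From (3): Chen ∉ Design.
(4) contrapositive: Chen ∉ Hiring.
Only one squad left: Chen ∈ Governance.
(6): Amira ∉ Governance.
(1): Tariq matches Amira: Tariq ∉ Governance.
Suppose Elif ∈ Hiring: no assignment then satisfies all the clues, so Elif ∉ Hiring.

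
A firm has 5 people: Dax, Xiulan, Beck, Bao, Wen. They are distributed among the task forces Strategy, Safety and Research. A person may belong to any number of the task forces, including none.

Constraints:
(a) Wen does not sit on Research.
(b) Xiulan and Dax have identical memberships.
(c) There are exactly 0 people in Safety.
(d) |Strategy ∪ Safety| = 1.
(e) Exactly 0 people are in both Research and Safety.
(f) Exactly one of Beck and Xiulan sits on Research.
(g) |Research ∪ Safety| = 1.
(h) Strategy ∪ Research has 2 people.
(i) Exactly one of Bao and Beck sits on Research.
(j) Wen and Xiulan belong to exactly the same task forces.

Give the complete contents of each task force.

Strategy = {Bao}; Safety = {}; Research = {Beck}

From (a): Wen ∉ Research.
(c): Safety already has 0, so the rest are out.
(j): Xiulan matches Wen: Xiulan ∉ Research.
(b): Dax matches Xiulan: Dax ∉ Research.
(f) (exactly one): Beck ∈ Research.
(i) (exactly one): Bao ∉ Research.
Suppose Dax ∈ Strategy: no assignment then satisfies all the clues, so Dax ∉ Strategy.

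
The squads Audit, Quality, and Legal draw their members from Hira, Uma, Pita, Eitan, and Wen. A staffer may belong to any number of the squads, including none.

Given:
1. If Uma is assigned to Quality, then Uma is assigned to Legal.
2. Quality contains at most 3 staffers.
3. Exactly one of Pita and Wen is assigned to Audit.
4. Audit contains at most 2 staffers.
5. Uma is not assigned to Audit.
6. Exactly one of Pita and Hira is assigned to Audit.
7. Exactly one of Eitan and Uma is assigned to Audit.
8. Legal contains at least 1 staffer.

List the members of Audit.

Audit = {Eitan, Pita}

From (5): Uma ∉ Audit.
(7) (exactly one): Eitan ∈ Audit.
Suppose Hira ∈ Audit: no assignment then satisfies all the clues, so Hira ∉ Audit.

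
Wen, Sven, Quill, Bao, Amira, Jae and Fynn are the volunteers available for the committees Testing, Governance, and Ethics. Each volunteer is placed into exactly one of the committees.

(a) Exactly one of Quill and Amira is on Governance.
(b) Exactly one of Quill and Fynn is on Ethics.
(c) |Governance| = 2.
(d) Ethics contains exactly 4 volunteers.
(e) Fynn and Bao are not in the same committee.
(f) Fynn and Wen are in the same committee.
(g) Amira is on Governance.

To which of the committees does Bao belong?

Bao: Governance

From (g): Amira ∈ Governance.
(a) (exactly one): Quill ∉ Governance.
Suppose Bao ∈ Testing: no assignment then satisfies all the clues, so Bao ∉ Testing.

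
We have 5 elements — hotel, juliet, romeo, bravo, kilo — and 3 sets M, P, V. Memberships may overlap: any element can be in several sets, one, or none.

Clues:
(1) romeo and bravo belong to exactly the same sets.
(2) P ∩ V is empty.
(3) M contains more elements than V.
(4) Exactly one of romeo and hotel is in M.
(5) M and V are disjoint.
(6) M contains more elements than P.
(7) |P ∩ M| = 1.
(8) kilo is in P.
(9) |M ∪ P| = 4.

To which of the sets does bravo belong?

From (8): kilo ∈ P.
(2) (disjoint): kilo ∉ V.
Suppose bravo ∉ M: no assignment then satisfies all the clues, so bravo ∈ M.

bravo: M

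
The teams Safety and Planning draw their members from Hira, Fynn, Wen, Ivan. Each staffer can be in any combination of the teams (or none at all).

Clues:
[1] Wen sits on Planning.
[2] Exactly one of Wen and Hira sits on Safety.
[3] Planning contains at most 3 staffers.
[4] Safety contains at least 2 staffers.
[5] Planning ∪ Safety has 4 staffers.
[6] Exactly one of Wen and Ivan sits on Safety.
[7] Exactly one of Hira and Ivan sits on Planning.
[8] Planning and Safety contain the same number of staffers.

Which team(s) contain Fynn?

Fynn: Planning, Safety

From (1): Wen ∈ Planning.
Suppose Fynn ∉ Safety: no assignment then satisfies all the clues, so Fynn ∈ Safety.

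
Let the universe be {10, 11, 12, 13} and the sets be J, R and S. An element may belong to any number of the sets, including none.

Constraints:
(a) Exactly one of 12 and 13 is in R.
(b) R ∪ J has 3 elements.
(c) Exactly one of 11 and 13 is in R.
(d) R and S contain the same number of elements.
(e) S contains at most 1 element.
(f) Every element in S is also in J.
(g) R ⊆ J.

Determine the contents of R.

R = {13}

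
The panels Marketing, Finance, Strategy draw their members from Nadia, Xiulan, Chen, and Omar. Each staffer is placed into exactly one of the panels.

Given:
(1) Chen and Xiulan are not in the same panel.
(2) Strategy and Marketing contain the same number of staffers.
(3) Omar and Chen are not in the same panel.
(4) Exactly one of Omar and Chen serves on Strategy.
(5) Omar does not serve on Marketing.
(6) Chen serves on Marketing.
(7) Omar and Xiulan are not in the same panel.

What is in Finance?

Finance = {Nadia, Xiulan}

From (5): Omar ∉ Marketing.
From (6): Chen ∈ Marketing.
(1): Xiulan ∉ Marketing.
(4) (exactly one): Omar ∈ Strategy.
(7): Xiulan ∉ Strategy.
Only one panel left: Xiulan ∈ Finance.
Suppose Nadia ∉ Finance: no assignment then satisfies all the clues, so Nadia ∈ Finance.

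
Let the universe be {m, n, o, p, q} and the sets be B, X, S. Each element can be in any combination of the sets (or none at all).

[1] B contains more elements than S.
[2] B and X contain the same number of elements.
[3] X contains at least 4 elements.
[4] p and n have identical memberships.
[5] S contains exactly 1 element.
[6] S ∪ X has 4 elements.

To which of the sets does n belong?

n: B, X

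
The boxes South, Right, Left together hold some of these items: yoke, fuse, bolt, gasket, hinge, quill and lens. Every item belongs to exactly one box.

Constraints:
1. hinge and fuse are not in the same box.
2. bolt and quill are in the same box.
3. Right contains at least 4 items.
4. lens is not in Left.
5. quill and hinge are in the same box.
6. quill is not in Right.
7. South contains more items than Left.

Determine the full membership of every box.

South = {bolt, hinge, quill}; Right = {fuse, gasket, lens, yoke}; Left = {}

From (4): lens ∉ Left.
From (6): quill ∉ Right.
(2): bolt matches quill: bolt ∉ Right.
(5): hinge matches quill: hinge ∉ Right.
(3): only 4 candidates remain for Right, so all are in.
Suppose bolt ∉ South: no assignment then satisfies all the clues, so bolt ∈ South.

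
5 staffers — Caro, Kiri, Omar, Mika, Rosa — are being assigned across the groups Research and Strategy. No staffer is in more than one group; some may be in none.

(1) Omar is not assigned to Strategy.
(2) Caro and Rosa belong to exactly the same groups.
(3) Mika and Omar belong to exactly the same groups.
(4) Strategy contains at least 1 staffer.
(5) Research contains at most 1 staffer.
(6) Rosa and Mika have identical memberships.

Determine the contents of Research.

Research = {}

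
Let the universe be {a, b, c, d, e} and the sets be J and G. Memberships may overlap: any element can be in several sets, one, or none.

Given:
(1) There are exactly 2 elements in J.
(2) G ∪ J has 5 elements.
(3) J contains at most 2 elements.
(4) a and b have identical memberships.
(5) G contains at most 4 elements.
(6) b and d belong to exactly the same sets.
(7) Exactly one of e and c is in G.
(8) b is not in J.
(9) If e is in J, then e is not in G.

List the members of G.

G = {a, b, c, d}

From (8): b ∉ J.
(4): a matches b: a ∉ J.
(6): d matches b: d ∉ J.
(1): only 2 candidates remain for J, so all are in.
(9): e ∉ G.
(7) (exactly one): c ∈ G.
Suppose a ∉ G: no assignment then satisfies all the clues, so a ∈ G.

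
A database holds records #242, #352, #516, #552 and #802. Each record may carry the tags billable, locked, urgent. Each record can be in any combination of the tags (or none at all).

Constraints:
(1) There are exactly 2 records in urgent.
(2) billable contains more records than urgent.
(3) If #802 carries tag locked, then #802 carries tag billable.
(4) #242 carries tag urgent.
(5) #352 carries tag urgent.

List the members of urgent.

urgent = {#242, #352}

From (4): #242 ∈ urgent.
From (5): #352 ∈ urgent.
(1): urgent already has 2, so the rest are out.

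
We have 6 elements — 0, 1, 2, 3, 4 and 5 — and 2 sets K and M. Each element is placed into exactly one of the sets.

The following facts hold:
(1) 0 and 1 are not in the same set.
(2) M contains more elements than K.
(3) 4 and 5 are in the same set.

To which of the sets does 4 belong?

4: M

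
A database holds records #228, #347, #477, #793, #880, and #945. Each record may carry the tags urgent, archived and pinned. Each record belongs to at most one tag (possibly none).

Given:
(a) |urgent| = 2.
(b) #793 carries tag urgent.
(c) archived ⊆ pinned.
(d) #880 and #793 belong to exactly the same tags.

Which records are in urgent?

urgent = {#793, #880}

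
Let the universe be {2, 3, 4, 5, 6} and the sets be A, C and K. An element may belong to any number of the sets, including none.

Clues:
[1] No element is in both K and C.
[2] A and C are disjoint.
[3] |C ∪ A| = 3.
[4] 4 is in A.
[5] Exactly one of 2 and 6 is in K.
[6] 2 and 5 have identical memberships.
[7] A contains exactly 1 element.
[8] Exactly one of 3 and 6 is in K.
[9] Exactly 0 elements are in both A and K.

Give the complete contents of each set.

A = {4}; C = {2, 5}; K = {6}

From (4): 4 ∈ A.
(2) (disjoint): 4 ∉ C.
(7): A already has 1, so the rest are out.
Suppose 2 ∉ C: no assignment then satisfies all the clues, so 2 ∈ C.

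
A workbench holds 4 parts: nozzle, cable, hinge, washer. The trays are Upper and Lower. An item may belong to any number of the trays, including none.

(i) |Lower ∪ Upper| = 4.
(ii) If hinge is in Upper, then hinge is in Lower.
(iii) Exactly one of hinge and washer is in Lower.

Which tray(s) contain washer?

washer: Upper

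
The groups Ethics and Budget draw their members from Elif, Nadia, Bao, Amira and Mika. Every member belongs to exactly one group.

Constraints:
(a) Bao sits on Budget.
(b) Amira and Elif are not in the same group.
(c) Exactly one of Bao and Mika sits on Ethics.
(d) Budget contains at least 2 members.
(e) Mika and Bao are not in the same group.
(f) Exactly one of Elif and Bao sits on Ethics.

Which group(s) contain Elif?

From (a): Bao ∈ Budget.
(c) (exactly one): Mika ∈ Ethics.
(f) (exactly one): Elif ∈ Ethics.
(b): Amira ∉ Ethics.
Only one group left: Amira ∈ Budget.

Elif: Ethics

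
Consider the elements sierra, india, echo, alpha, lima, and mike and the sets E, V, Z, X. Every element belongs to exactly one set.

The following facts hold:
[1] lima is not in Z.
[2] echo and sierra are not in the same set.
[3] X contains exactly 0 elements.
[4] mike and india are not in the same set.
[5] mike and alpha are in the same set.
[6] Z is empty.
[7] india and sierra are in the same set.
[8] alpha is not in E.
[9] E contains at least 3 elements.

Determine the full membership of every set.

From (1): lima ∉ Z.
From (8): alpha ∉ E.
(3): X already has 0, so the rest are out.
(5): mike matches alpha: mike ∉ E.
(6): Z already has 0, so the rest are out.
Only one set left: alpha ∈ V.
Only one set left: mike ∈ V.
(4): india ∉ V.
(7): sierra matches india: sierra ∉ V.
Only one set left: sierra ∈ E.
Only one set left: india ∈ E.
Only one set left: echo ∈ V.

E = {india, lima, sierra}; V = {alpha, echo, mike}; Z = {}; X = {}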